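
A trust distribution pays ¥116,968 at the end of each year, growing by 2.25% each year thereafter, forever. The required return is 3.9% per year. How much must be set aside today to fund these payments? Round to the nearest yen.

¥7,088,970

Periodic rate r = 0.039 per year.
Growing perpetuity (Gordon): PV = PMT₁ / (r − g) = 116,968 / (r − 0.0225) = ¥7,088,970.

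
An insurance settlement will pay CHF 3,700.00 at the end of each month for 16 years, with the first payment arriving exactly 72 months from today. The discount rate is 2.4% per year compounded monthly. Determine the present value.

Ordinary annuity of 192 payments, first payment at period 72.
Periodic rate r = 0.024/12 per month; n is counted in months.
The ordinary-annuity PV formula values the stream one period before the first payment (period 71); discount that back 71 periods:
PV₀ = 3,700 × [1 − (1+r)^−192] / r × (1+r)^−71 = CHF 511,468.92

CHF 511,468.92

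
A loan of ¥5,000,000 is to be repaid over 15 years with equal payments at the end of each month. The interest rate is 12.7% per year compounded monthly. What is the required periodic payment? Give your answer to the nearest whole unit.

¥62,278

Level ordinary annuity; solve PV = PMT × [(1 − (1+r)^−n)/r] for PMT.
Periodic rate r = 0.127/12 per month; n is counted in months.
With n = 180: PMT = 5,000,000 / ([(1 − (1+r)^−n)/r]) = ¥62,278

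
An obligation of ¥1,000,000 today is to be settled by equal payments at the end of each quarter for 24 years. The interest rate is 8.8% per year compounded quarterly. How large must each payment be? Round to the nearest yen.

¥25,108

Level ordinary annuity; solve PV = PMT × [(1 − (1+r)^−n)/r] for PMT.
Periodic rate r = 0.088/4 per quarter; n is counted in quarters.
With n = 96: PMT = 1,000,000 / ([(1 − (1+r)^−n)/r]) = ¥25,108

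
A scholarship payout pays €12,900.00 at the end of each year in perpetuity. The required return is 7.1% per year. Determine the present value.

€181,690.14

Periodic rate r = 0.071 per year.
Level perpetuity: PV = PMT / r = 12,900 / (0.071) = €181,690.14.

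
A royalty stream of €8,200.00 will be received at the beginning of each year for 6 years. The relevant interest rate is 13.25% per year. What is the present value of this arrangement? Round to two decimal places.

€36,866.23

This is an annuity due: 6 payments of €8,200.00 at the beginning of each year.
Periodic rate r = 0.1325 per year.
PV = PMT × [(1 − (1+r)^−n)/r] × (1+r) = 8,200 × [1 − (1+r)^−6] / r × (1+r) = €36,866.23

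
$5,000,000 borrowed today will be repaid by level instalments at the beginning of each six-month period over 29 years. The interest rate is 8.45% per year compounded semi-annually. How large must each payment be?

$222,905.02

Level annuity due; solve PV = PMT × [(1 − (1+r)^−n)/r] × (1+r) for PMT.
Periodic rate r = 0.0845/2 per half-year; n is counted in half-years.
With n = 58: PMT = 5,000,000 / ([(1 − (1+r)^−n)/r] × (1+r)) = $222,905.02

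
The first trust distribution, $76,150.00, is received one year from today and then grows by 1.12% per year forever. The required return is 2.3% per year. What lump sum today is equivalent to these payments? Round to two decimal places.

Periodic rate r = 0.023 per year.
Growing perpetuity (Gordon): PV = PMT₁ / (r − g) = 76,150 / (r − 0.0112) = $6,453,389.83.

$6,453,389.83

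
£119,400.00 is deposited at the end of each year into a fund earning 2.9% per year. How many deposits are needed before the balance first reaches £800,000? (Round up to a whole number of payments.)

Periodic rate r = 0.029 per year.
Ordinary annuity FV: 800,000 = 119,400 × [((1+r)^n − 1)/r].
(1+r)^n = 1 + 800,000 × r / 119,400, so n = ln(1 + 800,000·r/119,400) / ln(1+r) = 6.21.
Round up to a whole number of payments: n = 7.

7 payments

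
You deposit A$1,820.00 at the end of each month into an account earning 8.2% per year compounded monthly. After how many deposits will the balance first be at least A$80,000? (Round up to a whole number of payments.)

Periodic rate r = 0.082/12 per month; n is counted in months.
Ordinary annuity FV: 80,000 = 1,820 × [((1+r)^n − 1)/r].
(1+r)^n = 1 + 80,000 × r / 1,820, so n = ln(1 + 80,000·r/1,820) / ln(1+r) = 38.57.
Round up to a whole number of payments: n = 39.

39 payments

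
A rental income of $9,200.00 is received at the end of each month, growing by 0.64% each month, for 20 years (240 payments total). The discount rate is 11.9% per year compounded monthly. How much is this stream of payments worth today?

Periodic rate r = 0.119/12 per month; n is counted in months.
Growing ordinary annuity: PV = PMT₁ × [1 − ((1+g)/(1+r))^n] / (r − g) = 9,200 × [1 − ((1+0.0064)/(1+r))^240] / (r − 0.0064) = $1,483,510.23.

$1,483,510.23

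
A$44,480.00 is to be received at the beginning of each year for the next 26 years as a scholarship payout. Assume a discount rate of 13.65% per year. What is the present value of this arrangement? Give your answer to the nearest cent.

A$357,042.51

This is an annuity due: 26 payments of A$44,480.00 at the beginning of each year.
Periodic rate r = 0.1365 per year.
PV = PMT × [(1 − (1+r)^−n)/r] × (1+r) = 44,480 × [1 − (1+r)^−26] / r × (1+r) = A$357,042.51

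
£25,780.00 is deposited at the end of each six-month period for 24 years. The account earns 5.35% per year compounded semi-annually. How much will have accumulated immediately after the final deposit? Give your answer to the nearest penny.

£2,458,145.66

This is an ordinary annuity: 48 deposits of £25,780.00 at the end of each six-month period.
Periodic rate r = 0.0535/2 per half-year; n is counted in half-years.
FV = PMT × [((1+r)^n − 1)/r] = 25,780 × [(1+r)^48 − 1] / r = £2,458,145.66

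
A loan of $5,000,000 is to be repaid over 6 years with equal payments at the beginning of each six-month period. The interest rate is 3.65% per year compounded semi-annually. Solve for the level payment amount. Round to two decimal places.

$459,348.19

Level annuity due; solve PV = PMT × [(1 − (1+r)^−n)/r] × (1+r) for PMT.
Periodic rate r = 0.0365/2 per half-year; n is counted in half-years.
With n = 12: PMT = 5,000,000 / ([(1 − (1+r)^−n)/r] × (1+r)) = $459,348.19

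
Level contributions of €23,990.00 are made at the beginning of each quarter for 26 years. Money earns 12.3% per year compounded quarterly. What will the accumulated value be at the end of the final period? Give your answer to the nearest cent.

€17,958,152.44

This is an annuity due: 104 deposits of €23,990.00 at the beginning of each quarter.
Periodic rate r = 0.123/4 per quarter; n is counted in quarters.
FV = PMT × [((1+r)^n − 1)/r] × (1+r) = 23,990 × [(1+r)^104 − 1] / r × (1+r) = €17,958,152.44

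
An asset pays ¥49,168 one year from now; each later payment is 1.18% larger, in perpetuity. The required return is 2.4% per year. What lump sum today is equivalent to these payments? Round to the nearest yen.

Periodic rate r = 0.024 per year.
Growing perpetuity (Gordon): PV = PMT₁ / (r − g) = 49,168 / (r − 0.0118) = ¥4,030,164.

¥4,030,164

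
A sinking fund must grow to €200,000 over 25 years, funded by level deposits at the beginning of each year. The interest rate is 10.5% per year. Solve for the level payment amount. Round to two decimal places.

Level annuity due; solve FV = PMT × [((1+r)^n − 1)/r] × (1+r) for PMT.
Periodic rate r = 0.105 per year.
With n = 25: PMT = 200,000 / ([((1+r)^n − 1)/r] × (1+r)) = €1,706.66

€1,706.66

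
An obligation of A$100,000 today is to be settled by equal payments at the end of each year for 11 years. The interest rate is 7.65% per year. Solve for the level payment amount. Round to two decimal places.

Level ordinary annuity; solve PV = PMT × [(1 − (1+r)^−n)/r] for PMT.
Periodic rate r = 0.0765 per year.
With n = 11: PMT = 100,000 / ([(1 − (1+r)^−n)/r]) = A$13,770.71

A$13,770.71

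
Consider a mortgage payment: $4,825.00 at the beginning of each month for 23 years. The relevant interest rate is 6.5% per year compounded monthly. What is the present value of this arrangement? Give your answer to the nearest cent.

$693,946.59

This is an annuity due: 276 payments of $4,825.00 at the beginning of each month.
Periodic rate r = 0.065/12 per month; n is counted in months.
PV = PMT × [(1 − (1+r)^−n)/r] × (1+r) = 4,825 × [1 − (1+r)^−276] / r × (1+r) = $693,946.59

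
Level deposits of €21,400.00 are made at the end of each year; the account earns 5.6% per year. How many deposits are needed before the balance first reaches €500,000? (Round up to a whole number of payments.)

Periodic rate r = 0.056 per year.
Ordinary annuity FV: 500,000 = 21,400 × [((1+r)^n − 1)/r].
(1+r)^n = 1 + 500,000 × r / 21,400, so n = ln(1 + 500,000·r/21,400) / ln(1+r) = 15.35.
Round up to a whole number of payments: n = 16.

16 payments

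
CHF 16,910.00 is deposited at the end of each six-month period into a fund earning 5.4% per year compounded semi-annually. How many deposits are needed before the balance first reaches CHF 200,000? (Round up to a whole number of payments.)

Periodic rate r = 0.054/2 per half-year; n is counted in half-years.
Ordinary annuity FV: 200,000 = 16,910 × [((1+r)^n − 1)/r].
(1+r)^n = 1 + 200,000 × r / 16,910, so n = ln(1 + 200,000·r/16,910) / ln(1+r) = 10.40.
Round up to a whole number of payments: n = 11.

11 payments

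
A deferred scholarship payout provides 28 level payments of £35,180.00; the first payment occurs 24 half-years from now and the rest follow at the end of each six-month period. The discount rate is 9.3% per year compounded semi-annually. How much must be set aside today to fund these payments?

£191,477.27

Ordinary annuity of 28 payments, first payment at period 24.
Periodic rate r = 0.093/2 per half-year; n is counted in half-years.
The ordinary-annuity PV formula values the stream one period before the first payment (period 23); discount that back 23 periods:
PV₀ = 35,180 × [1 − (1+r)^−28] / r × (1+r)^−23 = £191,477.27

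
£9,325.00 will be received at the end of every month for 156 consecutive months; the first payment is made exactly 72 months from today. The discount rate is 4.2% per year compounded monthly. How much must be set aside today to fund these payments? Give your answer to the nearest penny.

Ordinary annuity of 156 payments, first payment at period 72.
Periodic rate r = 0.042/12 per month; n is counted in months.
The ordinary-annuity PV formula values the stream one period before the first payment (period 71); discount that back 71 periods:
PV₀ = 9,325 × [1 − (1+r)^−156] / r × (1+r)^−71 = £873,550.28

£873,550.28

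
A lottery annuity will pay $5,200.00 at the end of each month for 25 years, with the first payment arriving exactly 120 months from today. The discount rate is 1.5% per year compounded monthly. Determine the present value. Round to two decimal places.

Ordinary annuity of 300 payments, first payment at period 120.
Periodic rate r = 0.015/12 per month; n is counted in months.
The ordinary-annuity PV formula values the stream one period before the first payment (period 119); discount that back 119 periods:
PV₀ = 5,200 × [1 − (1+r)^−300] / r × (1+r)^−119 = $1,120,602.35

$1,120,602.35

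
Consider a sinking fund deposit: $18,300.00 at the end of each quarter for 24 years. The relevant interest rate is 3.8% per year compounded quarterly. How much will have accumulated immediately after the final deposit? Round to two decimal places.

$2,848,257.01

This is an ordinary annuity: 96 deposits of $18,300.00 at the end of each quarter.
Periodic rate r = 0.038/4 per quarter; n is counted in quarters.
FV = PMT × [((1+r)^n − 1)/r] = 18,300 × [(1+r)^96 − 1] / r = $2,848,257.01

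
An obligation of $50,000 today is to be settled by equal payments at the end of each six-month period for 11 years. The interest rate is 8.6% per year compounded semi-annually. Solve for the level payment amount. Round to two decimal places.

$3,559.87

Level ordinary annuity; solve PV = PMT × [(1 − (1+r)^−n)/r] for PMT.
Periodic rate r = 0.086/2 per half-year; n is counted in half-years.
With n = 22: PMT = 50,000 / ([(1 − (1+r)^−n)/r]) = $3,559.87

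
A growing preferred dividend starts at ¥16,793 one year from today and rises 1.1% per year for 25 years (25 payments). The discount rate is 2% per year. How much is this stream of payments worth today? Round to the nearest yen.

¥370,823

Periodic rate r = 0.02 per year.
Growing ordinary annuity: PV = PMT₁ × [1 − ((1+g)/(1+r))^n] / (r − g) = 16,793 × [1 − ((1+0.011)/(1+r))^25] / (r − 0.011) = ¥370,823.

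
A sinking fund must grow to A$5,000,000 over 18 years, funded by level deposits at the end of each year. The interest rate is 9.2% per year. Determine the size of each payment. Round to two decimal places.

Level ordinary annuity; solve FV = PMT × [((1+r)^n − 1)/r] for PMT.
Periodic rate r = 0.092 per year.
With n = 18: PMT = 5,000,000 / ([((1+r)^n − 1)/r]) = A$118,698.37

A$118,698.37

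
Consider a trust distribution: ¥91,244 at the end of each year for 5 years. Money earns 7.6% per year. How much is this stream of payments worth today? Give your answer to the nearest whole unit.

¥368,184

This is an ordinary annuity: 5 payments of ¥91,244 at the end of each year.
Periodic rate r = 0.076 per year.
PV = PMT × [(1 − (1+r)^−n)/r] = 91,244 × [1 − (1+r)^−5] / r = ¥368,184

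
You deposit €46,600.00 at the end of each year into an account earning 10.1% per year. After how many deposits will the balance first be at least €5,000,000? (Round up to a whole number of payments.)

26 payments

Periodic rate r = 0.101 per year.
Ordinary annuity FV: 5,000,000 = 46,600 × [((1+r)^n − 1)/r].
(1+r)^n = 1 + 5,000,000 × r / 46,600, so n = ln(1 + 5,000,000·r/46,600) / ln(1+r) = 25.68.
Round up to a whole number of payments: n = 26.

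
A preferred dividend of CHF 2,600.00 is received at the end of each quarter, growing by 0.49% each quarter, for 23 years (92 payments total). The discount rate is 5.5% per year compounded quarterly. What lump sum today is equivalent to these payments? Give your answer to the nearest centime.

CHF 162,658.30

Periodic rate r = 0.055/4 per quarter; n is counted in quarters.
Growing ordinary annuity: PV = PMT₁ × [1 − ((1+g)/(1+r))^n] / (r − g) = 2,600 × [1 − ((1+0.0049)/(1+r))^92] / (r − 0.0049) = CHF 162,658.30.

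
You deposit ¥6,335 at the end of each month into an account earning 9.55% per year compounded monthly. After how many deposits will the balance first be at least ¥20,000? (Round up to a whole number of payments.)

4 payments

Periodic rate r = 0.0955/12 per month; n is counted in months.
Ordinary annuity FV: 20,000 = 6,335 × [((1+r)^n − 1)/r].
(1+r)^n = 1 + 20,000 × r / 6,335, so n = ln(1 + 20,000·r/6,335) / ln(1+r) = 3.13.
Round up to a whole number of payments: n = 4.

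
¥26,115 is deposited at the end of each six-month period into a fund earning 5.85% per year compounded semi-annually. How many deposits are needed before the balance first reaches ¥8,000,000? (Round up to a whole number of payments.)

80 payments

Periodic rate r = 0.0585/2 per half-year; n is counted in half-years.
Ordinary annuity FV: 8,000,000 = 26,115 × [((1+r)^n − 1)/r].
(1+r)^n = 1 + 8,000,000 × r / 26,115, so n = ln(1 + 8,000,000·r/26,115) / ln(1+r) = 79.73.
Round up to a whole number of payments: n = 80.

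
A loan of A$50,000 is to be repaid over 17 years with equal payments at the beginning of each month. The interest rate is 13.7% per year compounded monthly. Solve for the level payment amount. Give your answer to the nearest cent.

Level annuity due; solve PV = PMT × [(1 − (1+r)^−n)/r] × (1+r) for PMT.
Periodic rate r = 0.137/12 per month; n is counted in months.
With n = 204: PMT = 50,000 / ([(1 − (1+r)^−n)/r] × (1+r)) = A$626.19

A$626.19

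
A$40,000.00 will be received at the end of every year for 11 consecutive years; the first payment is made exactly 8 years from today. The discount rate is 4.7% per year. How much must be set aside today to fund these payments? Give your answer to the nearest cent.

Ordinary annuity of 11 payments, first payment at period 8.
Periodic rate r = 0.047 per year.
The ordinary-annuity PV formula values the stream one period before the first payment (period 7); discount that back 7 periods:
PV₀ = 40,000 × [1 − (1+r)^−11] / r × (1+r)^−7 = A$244,746.61

A$244,746.61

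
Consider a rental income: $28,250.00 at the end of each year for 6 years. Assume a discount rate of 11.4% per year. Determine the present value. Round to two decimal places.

$118,148.08

This is an ordinary annuity: 6 payments of $28,250.00 at the end of each year.
Periodic rate r = 0.114 per year.
PV = PMT × [(1 − (1+r)^−n)/r] = 28,250 × [1 − (1+r)^−6] / r = $118,148.08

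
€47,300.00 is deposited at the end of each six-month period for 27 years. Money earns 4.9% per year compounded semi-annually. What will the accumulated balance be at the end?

This is an ordinary annuity: 54 deposits of €47,300.00 at the end of each six-month period.
Periodic rate r = 0.049/2 per half-year; n is counted in half-years.
FV = PMT × [((1+r)^n − 1)/r] = 47,300 × [(1+r)^54 − 1] / r = €5,203,518.17

€5,203,518.17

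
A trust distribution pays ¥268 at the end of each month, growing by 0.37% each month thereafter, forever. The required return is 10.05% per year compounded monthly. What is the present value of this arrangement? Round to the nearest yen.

Periodic rate r = 0.1005/12 per month.
Growing perpetuity (Gordon): PV = PMT₁ / (r − g) = 268 / (r − 0.0037) = ¥57,326.

¥57,326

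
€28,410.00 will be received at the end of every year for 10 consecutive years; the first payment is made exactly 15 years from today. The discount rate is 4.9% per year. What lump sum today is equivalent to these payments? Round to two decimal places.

€112,834.25

Ordinary annuity of 10 payments, first payment at period 15.
Periodic rate r = 0.049 per year.
The ordinary-annuity PV formula values the stream one period before the first payment (period 14); discount that back 14 periods:
PV₀ = 28,410 × [1 − (1+r)^−10] / r × (1+r)^−14 = €112,834.25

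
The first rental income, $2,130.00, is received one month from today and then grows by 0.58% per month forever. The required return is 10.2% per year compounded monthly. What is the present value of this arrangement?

$788,888.89

Periodic rate r = 0.102/12 per month.
Growing perpetuity (Gordon): PV = PMT₁ / (r − g) = 2,130 / (r − 0.0058) = $788,888.89.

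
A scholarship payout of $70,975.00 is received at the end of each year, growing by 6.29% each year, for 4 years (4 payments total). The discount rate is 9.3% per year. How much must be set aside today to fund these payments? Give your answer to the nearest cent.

$249,209.87

Periodic rate r = 0.093 per year.
Growing ordinary annuity: PV = PMT₁ × [1 − ((1+g)/(1+r))^n] / (r − g) = 70,975 × [1 − ((1+0.0629)/(1+r))^4] / (r − 0.0629) = $249,209.87.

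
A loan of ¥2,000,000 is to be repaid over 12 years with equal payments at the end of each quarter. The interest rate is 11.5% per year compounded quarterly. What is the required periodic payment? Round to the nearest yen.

Level ordinary annuity; solve PV = PMT × [(1 − (1+r)^−n)/r] for PMT.
Periodic rate r = 0.115/4 per quarter; n is counted in quarters.
With n = 48: PMT = 2,000,000 / ([(1 − (1+r)^−n)/r]) = ¥77,339

¥77,339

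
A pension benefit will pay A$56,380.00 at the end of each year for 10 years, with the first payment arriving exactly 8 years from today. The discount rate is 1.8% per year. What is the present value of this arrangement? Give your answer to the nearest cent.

Ordinary annuity of 10 payments, first payment at period 8.
Periodic rate r = 0.018 per year.
The ordinary-annuity PV formula values the stream one period before the first payment (period 7); discount that back 7 periods:
PV₀ = 56,380 × [1 − (1+r)^−10] / r × (1+r)^−7 = A$451,697.67

A$451,697.67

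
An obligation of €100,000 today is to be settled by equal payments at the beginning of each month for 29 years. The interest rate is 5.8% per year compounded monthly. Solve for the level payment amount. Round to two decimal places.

Level annuity due; solve PV = PMT × [(1 − (1+r)^−n)/r] × (1+r) for PMT.
Periodic rate r = 0.058/12 per month; n is counted in months.
With n = 348: PMT = 100,000 / ([(1 − (1+r)^−n)/r] × (1+r)) = €591.47

€591.47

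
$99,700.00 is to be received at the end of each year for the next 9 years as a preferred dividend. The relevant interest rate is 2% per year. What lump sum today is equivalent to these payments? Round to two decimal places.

$813,775.00

This is an ordinary annuity: 9 payments of $99,700.00 at the end of each year.
Periodic rate r = 0.02 per year.
PV = PMT × [(1 − (1+r)^−n)/r] = 99,700 × [1 − (1+r)^−9] / r = $813,775.00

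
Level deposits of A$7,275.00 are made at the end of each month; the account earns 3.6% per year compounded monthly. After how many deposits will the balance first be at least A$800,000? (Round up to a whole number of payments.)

96 payments

Periodic rate r = 0.036/12 per month; n is counted in months.
Ordinary annuity FV: 800,000 = 7,275 × [((1+r)^n − 1)/r].
(1+r)^n = 1 + 800,000 × r / 7,275, so n = ln(1 + 800,000·r/7,275) / ln(1+r) = 95.18.
Round up to a whole number of payments: n = 96.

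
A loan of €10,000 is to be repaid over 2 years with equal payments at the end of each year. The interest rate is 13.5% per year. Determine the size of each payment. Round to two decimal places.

€6,033.84

Level ordinary annuity; solve PV = PMT × [(1 − (1+r)^−n)/r] for PMT.
Periodic rate r = 0.135 per year.
With n = 2: PMT = 10,000 / ([(1 − (1+r)^−n)/r]) = €6,033.84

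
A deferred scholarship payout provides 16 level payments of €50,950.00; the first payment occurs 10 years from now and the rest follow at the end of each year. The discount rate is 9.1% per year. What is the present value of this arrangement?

€192,212.50

Ordinary annuity of 16 payments, first payment at period 10.
Periodic rate r = 0.091 per year.
The ordinary-annuity PV formula values the stream one period before the first payment (period 9); discount that back 9 periods:
PV₀ = 50,950 × [1 − (1+r)^−16] / r × (1+r)^−9 = €192,212.50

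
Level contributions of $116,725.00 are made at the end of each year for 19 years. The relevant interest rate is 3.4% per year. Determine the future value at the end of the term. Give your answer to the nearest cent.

$3,046,914.69

This is an ordinary annuity: 19 deposits of $116,725.00 at the end of each year.
Periodic rate r = 0.034 per year.
FV = PMT × [((1+r)^n − 1)/r] = 116,725 × [(1+r)^19 − 1] / r = $3,046,914.69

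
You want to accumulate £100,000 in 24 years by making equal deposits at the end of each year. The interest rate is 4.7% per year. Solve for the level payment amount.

Level ordinary annuity; solve FV = PMT × [((1+r)^n − 1)/r] for PMT.
Periodic rate r = 0.047 per year.
With n = 24: PMT = 100,000 / ([((1+r)^n − 1)/r]) = £2,337.07

£2,337.07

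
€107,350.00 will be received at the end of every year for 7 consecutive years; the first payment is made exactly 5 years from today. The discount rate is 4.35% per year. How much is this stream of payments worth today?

Ordinary annuity of 7 payments, first payment at period 5.
Periodic rate r = 0.0435 per year.
The ordinary-annuity PV formula values the stream one period before the first payment (period 4); discount that back 4 periods:
PV₀ = 107,350 × [1 − (1+r)^−7] / r × (1+r)^−4 = €536,456.00

€536,456.00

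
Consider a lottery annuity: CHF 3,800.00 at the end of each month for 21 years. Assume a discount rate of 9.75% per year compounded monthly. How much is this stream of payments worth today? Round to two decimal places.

CHF 406,831.84

This is an ordinary annuity: 252 payments of CHF 3,800.00 at the end of each month.
Periodic rate r = 0.0975/12 per month; n is counted in months.
PV = PMT × [(1 − (1+r)^−n)/r] = 3,800 × [1 − (1+r)^−252] / r = CHF 406,831.84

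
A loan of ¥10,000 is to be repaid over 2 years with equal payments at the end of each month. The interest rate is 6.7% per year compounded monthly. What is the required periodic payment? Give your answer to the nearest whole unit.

¥446

Level ordinary annuity; solve PV = PMT × [(1 − (1+r)^−n)/r] for PMT.
Periodic rate r = 0.067/12 per month; n is counted in months.
With n = 24: PMT = 10,000 / ([(1 − (1+r)^−n)/r]) = ¥446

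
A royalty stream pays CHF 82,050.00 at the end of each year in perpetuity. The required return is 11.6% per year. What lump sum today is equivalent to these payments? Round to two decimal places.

Periodic rate r = 0.116 per year.
Level perpetuity: PV = PMT / r = 82,050 / (0.116) = CHF 707,327.59.

CHF 707,327.59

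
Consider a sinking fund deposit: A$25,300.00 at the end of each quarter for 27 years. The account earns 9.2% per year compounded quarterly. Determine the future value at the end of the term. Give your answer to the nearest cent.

A$11,722,158.06

This is an ordinary annuity: 108 deposits of A$25,300.00 at the end of each quarter.
Periodic rate r = 0.092/4 per quarter; n is counted in quarters.
FV = PMT × [((1+r)^n − 1)/r] = 25,300 × [(1+r)^108 − 1] / r = A$11,722,158.06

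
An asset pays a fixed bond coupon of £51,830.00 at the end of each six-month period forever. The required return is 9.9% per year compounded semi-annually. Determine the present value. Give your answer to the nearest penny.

Periodic rate r = 0.099/2 per half-year.
Level perpetuity: PV = PMT / r = 51,830 / (0.099/2) = £1,047,070.71.

£1,047,070.71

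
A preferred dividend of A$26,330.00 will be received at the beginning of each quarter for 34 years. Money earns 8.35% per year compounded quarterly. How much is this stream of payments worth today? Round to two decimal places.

A$1,210,107.04

This is an annuity due: 136 payments of A$26,330.00 at the beginning of each quarter.
Periodic rate r = 0.0835/4 per quarter; n is counted in quarters.
PV = PMT × [(1 − (1+r)^−n)/r] × (1+r) = 26,330 × [1 − (1+r)^−136] / r × (1+r) = A$1,210,107.04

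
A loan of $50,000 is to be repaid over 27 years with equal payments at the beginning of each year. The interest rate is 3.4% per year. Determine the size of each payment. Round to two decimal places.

Level annuity due; solve PV = PMT × [(1 − (1+r)^−n)/r] × (1+r) for PMT.
Periodic rate r = 0.034 per year.
With n = 27: PMT = 50,000 / ([(1 − (1+r)^−n)/r] × (1+r)) = $2,765.32

$2,765.32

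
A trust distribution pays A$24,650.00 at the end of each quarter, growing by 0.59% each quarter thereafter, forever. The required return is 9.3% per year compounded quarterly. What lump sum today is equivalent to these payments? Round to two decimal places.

A$1,420,749.28

Periodic rate r = 0.093/4 per quarter.
Growing perpetuity (Gordon): PV = PMT₁ / (r − g) = 24,650 / (r − 0.0059) = A$1,420,749.28.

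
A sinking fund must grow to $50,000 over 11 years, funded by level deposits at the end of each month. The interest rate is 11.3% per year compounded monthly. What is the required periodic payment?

$192.50

Level ordinary annuity; solve FV = PMT × [((1+r)^n − 1)/r] for PMT.
Periodic rate r = 0.113/12 per month; n is counted in months.
With n = 132: PMT = 50,000 / ([((1+r)^n − 1)/r]) = $192.50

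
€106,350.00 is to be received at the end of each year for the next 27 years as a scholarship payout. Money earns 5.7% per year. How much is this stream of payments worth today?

This is an ordinary annuity: 27 payments of €106,350.00 at the end of each year.
Periodic rate r = 0.057 per year.
PV = PMT × [(1 − (1+r)^−n)/r] = 106,350 × [1 − (1+r)^−27] / r = €1,448,114.95

€1,448,114.95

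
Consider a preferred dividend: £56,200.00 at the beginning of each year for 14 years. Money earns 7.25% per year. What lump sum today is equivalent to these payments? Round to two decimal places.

This is an annuity due: 14 payments of £56,200.00 at the beginning of each year.
Periodic rate r = 0.0725 per year.
PV = PMT × [(1 − (1+r)^−n)/r] × (1+r) = 56,200 × [1 − (1+r)^−14] / r × (1+r) = £519,315.80

£519,315.80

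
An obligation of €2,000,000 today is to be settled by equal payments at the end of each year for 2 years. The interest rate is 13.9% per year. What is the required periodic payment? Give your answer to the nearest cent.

€1,213,016.36

Level ordinary annuity; solve PV = PMT × [(1 − (1+r)^−n)/r] for PMT.
Periodic rate r = 0.139 per year.
With n = 2: PMT = 2,000,000 / ([(1 − (1+r)^−n)/r]) = €1,213,016.36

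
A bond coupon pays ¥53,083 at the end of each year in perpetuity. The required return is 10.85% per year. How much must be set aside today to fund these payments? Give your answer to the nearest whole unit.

Periodic rate r = 0.1085 per year.
Level perpetuity: PV = PMT / r = 53,083 / (0.1085) = ¥489,244.

¥489,244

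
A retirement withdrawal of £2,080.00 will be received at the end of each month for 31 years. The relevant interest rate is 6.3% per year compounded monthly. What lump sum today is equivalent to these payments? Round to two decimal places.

£339,703.85

This is an ordinary annuity: 372 payments of £2,080.00 at the end of each month.
Periodic rate r = 0.063/12 per month; n is counted in months.
PV = PMT × [(1 − (1+r)^−n)/r] = 2,080 × [1 − (1+r)^−372] / r = £339,703.85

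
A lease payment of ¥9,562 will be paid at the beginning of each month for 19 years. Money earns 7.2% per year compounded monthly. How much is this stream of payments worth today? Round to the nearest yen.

This is an annuity due: 228 payments of ¥9,562 at the beginning of each month.
Periodic rate r = 0.072/12 per month; n is counted in months.
PV = PMT × [(1 − (1+r)^−n)/r] × (1+r) = 9,562 × [1 − (1+r)^−228] / r × (1+r) = ¥1,193,349

¥1,193,349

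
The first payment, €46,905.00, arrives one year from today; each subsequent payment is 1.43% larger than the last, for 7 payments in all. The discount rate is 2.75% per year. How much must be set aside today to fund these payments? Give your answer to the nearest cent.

€307,492.37

Periodic rate r = 0.0275 per year.
Growing ordinary annuity: PV = PMT₁ × [1 − ((1+g)/(1+r))^n] / (r − g) = 46,905 × [1 − ((1+0.0143)/(1+r))^7] / (r − 0.0143) = €307,492.37.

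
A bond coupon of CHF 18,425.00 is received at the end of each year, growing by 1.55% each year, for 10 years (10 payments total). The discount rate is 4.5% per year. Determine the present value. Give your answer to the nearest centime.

Periodic rate r = 0.045 per year.
Growing ordinary annuity: PV = PMT₁ × [1 − ((1+g)/(1+r))^n] / (r − g) = 18,425 × [1 − ((1+0.0155)/(1+r))^10] / (r − 0.0155) = CHF 155,523.34.

CHF 155,523.34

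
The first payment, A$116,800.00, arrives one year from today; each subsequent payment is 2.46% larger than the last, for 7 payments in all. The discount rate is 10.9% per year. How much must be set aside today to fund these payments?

A$588,716.17

Periodic rate r = 0.109 per year.
Growing ordinary annuity: PV = PMT₁ × [1 − ((1+g)/(1+r))^n] / (r − g) = 116,800 × [1 − ((1+0.0246)/(1+r))^7] / (r − 0.0246) = A$588,716.17.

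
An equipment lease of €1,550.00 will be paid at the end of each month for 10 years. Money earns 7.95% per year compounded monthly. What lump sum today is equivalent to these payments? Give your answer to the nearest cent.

€128,031.92

This is an ordinary annuity: 120 payments of €1,550.00 at the end of each month.
Periodic rate r = 0.0795/12 per month; n is counted in months.
PV = PMT × [(1 − (1+r)^−n)/r] = 1,550 × [1 − (1+r)^−120] / r = €128,031.92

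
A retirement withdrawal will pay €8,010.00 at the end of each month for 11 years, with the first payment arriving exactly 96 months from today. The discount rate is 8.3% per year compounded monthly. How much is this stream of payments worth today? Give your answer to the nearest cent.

Ordinary annuity of 132 payments, first payment at period 96.
Periodic rate r = 0.083/12 per month; n is counted in months.
The ordinary-annuity PV formula values the stream one period before the first payment (period 95); discount that back 95 periods:
PV₀ = 8,010 × [1 − (1+r)^−132] / r × (1+r)^−95 = €359,442.01

€359,442.01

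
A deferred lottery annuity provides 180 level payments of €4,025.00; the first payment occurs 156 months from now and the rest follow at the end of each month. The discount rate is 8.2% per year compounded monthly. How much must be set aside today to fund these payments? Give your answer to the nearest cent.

Ordinary annuity of 180 payments, first payment at period 156.
Periodic rate r = 0.082/12 per month; n is counted in months.
The ordinary-annuity PV formula values the stream one period before the first payment (period 155); discount that back 155 periods:
PV₀ = 4,025 × [1 − (1+r)^−180] / r × (1+r)^−155 = €144,813.38

€144,813.38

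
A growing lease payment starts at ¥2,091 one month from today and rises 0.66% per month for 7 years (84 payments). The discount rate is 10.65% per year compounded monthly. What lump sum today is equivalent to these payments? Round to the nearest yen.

¥158,766

Periodic rate r = 0.1065/12 per month; n is counted in months.
Growing ordinary annuity: PV = PMT₁ × [1 − ((1+g)/(1+r))^n] / (r − g) = 2,091 × [1 − ((1+0.0066)/(1+r))^84] / (r − 0.0066) = ¥158,766.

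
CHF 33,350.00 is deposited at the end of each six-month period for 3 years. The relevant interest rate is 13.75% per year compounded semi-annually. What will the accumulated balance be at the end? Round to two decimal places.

This is an ordinary annuity: 6 deposits of CHF 33,350.00 at the end of each six-month period.
Periodic rate r = 0.1375/2 per half-year; n is counted in half-years.
FV = PMT × [((1+r)^n − 1)/r] = 33,350 × [(1+r)^6 − 1] / r = CHF 237,811.88

CHF 237,811.88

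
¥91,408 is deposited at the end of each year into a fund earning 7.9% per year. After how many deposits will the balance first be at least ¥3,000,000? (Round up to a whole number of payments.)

17 payments

Periodic rate r = 0.079 per year.
Ordinary annuity FV: 3,000,000 = 91,408 × [((1+r)^n − 1)/r].
(1+r)^n = 1 + 3,000,000 × r / 91,408, so n = ln(1 + 3,000,000·r/91,408) / ln(1+r) = 16.82.
Round up to a whole number of payments: n = 17.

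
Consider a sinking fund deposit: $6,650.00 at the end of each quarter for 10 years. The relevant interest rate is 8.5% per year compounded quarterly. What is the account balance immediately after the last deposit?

$412,739.39

This is an ordinary annuity: 40 deposits of $6,650.00 at the end of each quarter.
Periodic rate r = 0.085/4 per quarter; n is counted in quarters.
FV = PMT × [((1+r)^n − 1)/r] = 6,650 × [(1+r)^40 − 1] / r = $412,739.39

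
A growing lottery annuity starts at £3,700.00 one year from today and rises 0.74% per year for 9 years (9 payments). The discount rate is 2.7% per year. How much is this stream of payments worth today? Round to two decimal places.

£30,056.42

Periodic rate r = 0.027 per year.
Growing ordinary annuity: PV = PMT₁ × [1 − ((1+g)/(1+r))^n] / (r − g) = 3,700 × [1 − ((1+0.0074)/(1+r))^9] / (r − 0.0074) = £30,056.42.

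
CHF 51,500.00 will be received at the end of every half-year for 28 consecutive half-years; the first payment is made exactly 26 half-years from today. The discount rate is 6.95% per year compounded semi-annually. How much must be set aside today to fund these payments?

Ordinary annuity of 28 payments, first payment at period 26.
Periodic rate r = 0.0695/2 per half-year; n is counted in half-years.
The ordinary-annuity PV formula values the stream one period before the first payment (period 25); discount that back 25 periods:
PV₀ = 51,500 × [1 − (1+r)^−28] / r × (1+r)^−25 = CHF 388,485.44

CHF 388,485.44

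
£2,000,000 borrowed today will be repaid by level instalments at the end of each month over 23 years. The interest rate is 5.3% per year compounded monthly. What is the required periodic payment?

£12,553.05

Level ordinary annuity; solve PV = PMT × [(1 − (1+r)^−n)/r] for PMT.
Periodic rate r = 0.053/12 per month; n is counted in months.
With n = 276: PMT = 2,000,000 / ([(1 − (1+r)^−n)/r]) = £12,553.05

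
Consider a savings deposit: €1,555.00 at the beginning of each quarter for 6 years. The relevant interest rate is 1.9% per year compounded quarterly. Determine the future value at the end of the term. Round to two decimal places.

€39,618.72

This is an annuity due: 24 deposits of €1,555.00 at the beginning of each quarter.
Periodic rate r = 0.019/4 per quarter; n is counted in quarters.
FV = PMT × [((1+r)^n − 1)/r] × (1+r) = 1,555 × [(1+r)^24 − 1] / r × (1+r) = €39,618.72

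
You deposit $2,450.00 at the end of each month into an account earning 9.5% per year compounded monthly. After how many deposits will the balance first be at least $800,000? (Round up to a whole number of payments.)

162 payments

Periodic rate r = 0.095/12 per month; n is counted in months.
Ordinary annuity FV: 800,000 = 2,450 × [((1+r)^n − 1)/r].
(1+r)^n = 1 + 800,000 × r / 2,450, so n = ln(1 + 800,000·r/2,450) / ln(1+r) = 161.91.
Round up to a whole number of payments: n = 162.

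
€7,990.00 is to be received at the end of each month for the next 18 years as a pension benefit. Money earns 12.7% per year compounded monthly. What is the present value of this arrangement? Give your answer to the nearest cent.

This is an ordinary annuity: 216 payments of €7,990.00 at the end of each month.
Periodic rate r = 0.127/12 per month; n is counted in months.
PV = PMT × [(1 − (1+r)^−n)/r] = 7,990 × [1 − (1+r)^−216] / r = €677,274.43

€677,274.43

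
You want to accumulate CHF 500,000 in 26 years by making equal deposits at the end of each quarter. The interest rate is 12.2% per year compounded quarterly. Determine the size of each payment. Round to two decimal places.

Level ordinary annuity; solve FV = PMT × [((1+r)^n − 1)/r] for PMT.
Periodic rate r = 0.122/4 per quarter; n is counted in quarters.
With n = 104: PMT = 500,000 / ([((1+r)^n − 1)/r]) = CHF 701.13

CHF 701.13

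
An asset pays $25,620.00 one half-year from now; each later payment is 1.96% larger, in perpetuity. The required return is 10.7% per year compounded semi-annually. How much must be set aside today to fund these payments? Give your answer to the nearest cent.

Periodic rate r = 0.107/2 per half-year.
Growing perpetuity (Gordon): PV = PMT₁ / (r − g) = 25,620 / (r − 0.0196) = $755,752.21.

$755,752.21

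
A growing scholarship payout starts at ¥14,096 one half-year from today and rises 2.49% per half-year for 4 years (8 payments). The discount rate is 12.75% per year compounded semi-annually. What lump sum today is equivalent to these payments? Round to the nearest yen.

¥93,405

Periodic rate r = 0.1275/2 per half-year; n is counted in half-years.
Growing ordinary annuity: PV = PMT₁ × [1 − ((1+g)/(1+r))^n] / (r − g) = 14,096 × [1 − ((1+0.0249)/(1+r))^8] / (r − 0.0249) = ¥93,405.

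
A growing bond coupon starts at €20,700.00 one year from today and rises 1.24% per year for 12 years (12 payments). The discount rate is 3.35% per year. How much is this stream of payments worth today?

Periodic rate r = 0.0335 per year.
Growing ordinary annuity: PV = PMT₁ × [1 − ((1+g)/(1+r))^n] / (r − g) = 20,700 × [1 − ((1+0.0124)/(1+r))^12] / (r − 0.0124) = €215,114.99.

€215,114.99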